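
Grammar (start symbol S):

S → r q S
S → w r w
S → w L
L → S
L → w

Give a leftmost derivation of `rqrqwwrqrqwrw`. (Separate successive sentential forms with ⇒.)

S ⇒ rqS   [S → r q S]
rqS ⇒ rqrqS   [S → r q S]
rqrqS ⇒ rqrqwL   [S → w L]
rqrqwL ⇒ rqrqwS   [L → S]
rqrqwS ⇒ rqrqwwL   [S → w L]
rqrqwwL ⇒ rqrqwwS   [L → S]
rqrqwwS ⇒ rqrqwwrqS   [S → r q S]
rqrqwwrqS ⇒ rqrqwwrqrqS   [S → r q S]
rqrqwwrqrqS ⇒ rqrqwwrqrqwrw   [S → w r w]

S⇒rqS⇒rqrqS⇒rqrqwL⇒rqrqwS⇒rqrqwwL⇒rqrqwwS⇒rqrqwwrqS⇒rqrqwwrqrqS⇒rqrqwwrqrqwrw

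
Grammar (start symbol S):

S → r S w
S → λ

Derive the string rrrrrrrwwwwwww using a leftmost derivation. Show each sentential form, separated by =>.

S => rSw => rrSww => rrrSwww => rrrrSwwww => rrrrrSwwwww => rrrrrrSwwwwww => rrrrrrrSwwwwwww => rrrrrrrwwwwwww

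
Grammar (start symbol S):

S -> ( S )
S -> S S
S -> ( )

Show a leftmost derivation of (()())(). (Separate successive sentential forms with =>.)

S=>SS=>(S)S=>(SS)S=>(()S)S=>(()())S=>(()())()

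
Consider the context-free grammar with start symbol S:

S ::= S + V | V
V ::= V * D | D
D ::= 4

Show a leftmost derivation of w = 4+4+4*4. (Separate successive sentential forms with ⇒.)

S ⇒ S+V   [S ::= S + V]
S+V ⇒ S+V+V   [S ::= S + V]
S+V+V ⇒ V+V+V   [S ::= V]
V+V+V ⇒ D+V+V   [V ::= D]
D+V+V ⇒ 4+V+V   [D ::= 4]
4+V+V ⇒ 4+D+V   [V ::= D]
4+D+V ⇒ 4+4+V   [D ::= 4]
4+4+V ⇒ 4+4+V*D   [V ::= V * D]
4+4+V*D ⇒ 4+4+D*D   [V ::= D]
4+4+D*D ⇒ 4+4+4*D   [D ::= 4]
4+4+4*D ⇒ 4+4+4*4   [D ::= 4]

S ⇒ S+V ⇒ S+V+V ⇒ V+V+V ⇒ D+V+V ⇒ 4+V+V ⇒ 4+D+V ⇒ 4+4+V ⇒ 4+4+V*D ⇒ 4+4+D*D ⇒ 4+4+4*D ⇒ 4+4+4*4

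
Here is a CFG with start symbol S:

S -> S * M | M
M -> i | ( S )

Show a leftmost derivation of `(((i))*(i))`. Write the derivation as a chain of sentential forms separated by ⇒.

S ⇒ M ⇒ (S) ⇒ (S*M) ⇒ (M*M) ⇒ ((S)*M) ⇒ ((M)*M) ⇒ (((S))*M) ⇒ (((M))*M) ⇒ (((i))*M) ⇒ (((i))*(S)) ⇒ (((i))*(M)) ⇒ (((i))*(i))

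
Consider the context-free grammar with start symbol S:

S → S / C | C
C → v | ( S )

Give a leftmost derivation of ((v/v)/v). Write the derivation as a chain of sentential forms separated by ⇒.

S ⇒ C ⇒ (S) ⇒ (S/C) ⇒ (C/C) ⇒ ((S)/C) ⇒ ((S/C)/C) ⇒ ((C/C)/C) ⇒ ((v/C)/C) ⇒ ((v/v)/C) ⇒ ((v/v)/v)

S ⇒ C   [S → C]
C ⇒ (S)   [C → ( S )]
(S) ⇒ (S/C)   [S → S / C]
(S/C) ⇒ (C/C)   [S → C]
(C/C) ⇒ ((S)/C)   [C → ( S )]
((S)/C) ⇒ ((S/C)/C)   [S → S / C]
((S/C)/C) ⇒ ((C/C)/C)   [S → C]
((C/C)/C) ⇒ ((v/C)/C)   [C → v]
((v/C)/C) ⇒ ((v/v)/C)   [C → v]
((v/v)/C) ⇒ ((v/v)/v)   [C → v]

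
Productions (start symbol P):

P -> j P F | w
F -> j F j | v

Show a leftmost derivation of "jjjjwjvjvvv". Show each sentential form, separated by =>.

P => jPF => jjPFF => jjjPFFF => jjjjPFFFF => jjjjwFFFF => jjjjwjFjFFF => jjjjwjvjFFF => jjjjwjvjvFF => jjjjwjvjvvF => jjjjwjvjvvv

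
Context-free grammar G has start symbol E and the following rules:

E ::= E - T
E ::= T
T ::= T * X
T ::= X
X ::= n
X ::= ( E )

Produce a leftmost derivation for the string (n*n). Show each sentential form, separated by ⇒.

E ⇒ T ⇒ X ⇒ (E) ⇒ (T) ⇒ (T*X) ⇒ (X*X) ⇒ (n*X) ⇒ (n*n)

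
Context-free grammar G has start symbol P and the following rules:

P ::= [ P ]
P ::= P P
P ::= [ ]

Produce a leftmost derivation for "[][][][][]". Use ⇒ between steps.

P⇒PP⇒PPP⇒PPPP⇒PPPPP⇒[]PPPP⇒[][]PPP⇒[][][]PP⇒[][][][]P⇒[][][][][]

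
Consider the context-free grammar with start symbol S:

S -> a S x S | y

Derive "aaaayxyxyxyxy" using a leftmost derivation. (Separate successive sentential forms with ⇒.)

S ⇒ aSxS ⇒ aaSxSxS ⇒ aaaSxSxSxS ⇒ aaaaSxSxSxSxS ⇒ aaaayxSxSxSxS ⇒ aaaayxyxSxSxS ⇒ aaaayxyxyxSxS ⇒ aaaayxyxyxyxS ⇒ aaaayxyxyxyxy

S ⇒ aSxS   [S -> a S x S]
aSxS ⇒ aaSxSxS   [S -> a S x S]
aaSxSxS ⇒ aaaSxSxSxS   [S -> a S x S]
aaaSxSxSxS ⇒ aaaaSxSxSxSxS   [S -> a S x S]
aaaaSxSxSxSxS ⇒ aaaayxSxSxSxS   [S -> y]
aaaayxSxSxSxS ⇒ aaaayxyxSxSxS   [S -> y]
aaaayxyxSxSxS ⇒ aaaayxyxyxSxS   [S -> y]
aaaayxyxyxSxS ⇒ aaaayxyxyxyxS   [S -> y]
aaaayxyxyxyxS ⇒ aaaayxyxyxyxy   [S -> y]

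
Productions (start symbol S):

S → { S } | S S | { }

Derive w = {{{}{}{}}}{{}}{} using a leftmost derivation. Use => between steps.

S => SS => {S}S => {{S}}S => {{SS}}S => {{{}S}}S => {{{}SS}}S => {{{}{}S}}S => {{{}{}{}}}S => {{{}{}{}}}SS => {{{}{}{}}}{S}S => {{{}{}{}}}{{}}S => {{{}{}{}}}{{}}{}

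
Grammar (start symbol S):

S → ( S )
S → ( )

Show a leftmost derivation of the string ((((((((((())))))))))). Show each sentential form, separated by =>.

S => (S)   [S → ( S )]
(S) => ((S))   [S → ( S )]
((S)) => (((S)))   [S → ( S )]
(((S))) => ((((S))))   [S → ( S )]
((((S)))) => (((((S)))))   [S → ( S )]
(((((S))))) => ((((((S))))))   [S → ( S )]
((((((S)))))) => (((((((S)))))))   [S → ( S )]
(((((((S))))))) => ((((((((S))))))))   [S → ( S )]
((((((((S)))))))) => (((((((((S)))))))))   [S → ( S )]
(((((((((S))))))))) => ((((((((((S))))))))))   [S → ( S )]
((((((((((S)))))))))) => ((((((((((()))))))))))   [S → ( )]

S => (S) => ((S)) => (((S))) => ((((S)))) => (((((S))))) => ((((((S)))))) => (((((((S))))))) => ((((((((S)))))))) => (((((((((S))))))))) => ((((((((((S)))))))))) => ((((((((((()))))))))))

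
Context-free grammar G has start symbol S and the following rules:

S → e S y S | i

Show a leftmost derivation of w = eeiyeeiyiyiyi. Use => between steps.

S => eSyS => eeSySyS => eeiySyS => eeiyeSySyS => eeiyeeSySySyS => eeiyeeiySySyS => eeiyeeiyiySyS => eeiyeeiyiyiyS => eeiyeeiyiyiyi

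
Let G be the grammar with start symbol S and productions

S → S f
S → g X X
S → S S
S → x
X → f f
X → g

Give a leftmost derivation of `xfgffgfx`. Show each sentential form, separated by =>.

S => SS   [S → S S]
SS => SfS   [S → S f]
SfS => xfS   [S → x]
xfS => xfSS   [S → S S]
xfSS => xfSfS   [S → S f]
xfSfS => xfgXXfS   [S → g X X]
xfgXXfS => xfgffXfS   [X → f f]
xfgffXfS => xfgffgfS   [X → g]
xfgffgfS => xfgffgfx   [S → x]

S=>SS=>SfS=>xfS=>xfSS=>xfSfS=>xfgXXfS=>xfgffXfS=>xfgffgfS=>xfgffgfx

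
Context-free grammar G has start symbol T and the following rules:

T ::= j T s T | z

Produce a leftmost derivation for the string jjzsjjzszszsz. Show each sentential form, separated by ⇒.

T⇒jTsT⇒jjTsTsT⇒jjzsTsT⇒jjzsjTsTsT⇒jjzsjjTsTsTsT⇒jjzsjjzsTsTsT⇒jjzsjjzszsTsT⇒jjzsjjzszszsT⇒jjzsjjzszszsz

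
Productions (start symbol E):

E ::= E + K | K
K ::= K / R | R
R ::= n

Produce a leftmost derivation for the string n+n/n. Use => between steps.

E => E+K => K+K => R+K => n+K => n+K/R => n+R/R => n+n/R => n+n/n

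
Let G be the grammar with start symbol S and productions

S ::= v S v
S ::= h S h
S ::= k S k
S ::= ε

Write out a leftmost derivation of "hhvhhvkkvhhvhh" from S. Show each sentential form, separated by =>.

S => hSh => hhShh => hhvSvhh => hhvhShvhh => hhvhhShhvhh => hhvhhvSvhhvhh => hhvhhvkSkvhhvhh => hhvhhvkkvhhvhh

S => hSh   [S ::= h S h]
hSh => hhShh   [S ::= h S h]
hhShh => hhvSvhh   [S ::= v S v]
hhvSvhh => hhvhShvhh   [S ::= h S h]
hhvhShvhh => hhvhhShhvhh   [S ::= h S h]
hhvhhShhvhh => hhvhhvSvhhvhh   [S ::= v S v]
hhvhhvSvhhvhh => hhvhhvkSkvhhvhh   [S ::= k S k]
hhvhhvkSkvhhvhh => hhvhhvkkvhhvhh   [S ::= ε]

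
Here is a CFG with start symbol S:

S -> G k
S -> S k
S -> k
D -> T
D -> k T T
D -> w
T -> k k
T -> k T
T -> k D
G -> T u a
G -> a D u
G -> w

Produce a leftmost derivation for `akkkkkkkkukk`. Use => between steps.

S => Sk => Gkk => aDukk => aTukk => akTukk => akkDukk => akkkTTukk => akkkkTTukk => akkkkkkTukk => akkkkkkkkukk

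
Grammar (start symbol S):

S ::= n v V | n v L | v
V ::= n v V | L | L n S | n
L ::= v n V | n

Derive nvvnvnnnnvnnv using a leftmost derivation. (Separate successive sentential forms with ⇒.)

S ⇒ nvV ⇒ nvLnS ⇒ nvvnVnS ⇒ nvvnLnSnS ⇒ nvvnvnVnSnS ⇒ nvvnvnnnSnS ⇒ nvvnvnnnnvLnS ⇒ nvvnvnnnnvnnS ⇒ nvvnvnnnnvnnv

S ⇒ nvV   [S ::= n v V]
nvV ⇒ nvLnS   [V ::= L n S]
nvLnS ⇒ nvvnVnS   [L ::= v n V]
nvvnVnS ⇒ nvvnLnSnS   [V ::= L n S]
nvvnLnSnS ⇒ nvvnvnVnSnS   [L ::= v n V]
nvvnvnVnSnS ⇒ nvvnvnnnSnS   [V ::= n]
nvvnvnnnSnS ⇒ nvvnvnnnnvLnS   [S ::= n v L]
nvvnvnnnnvLnS ⇒ nvvnvnnnnvnnS   [L ::= n]
nvvnvnnnnvnnS ⇒ nvvnvnnnnvnnv   [S ::= v]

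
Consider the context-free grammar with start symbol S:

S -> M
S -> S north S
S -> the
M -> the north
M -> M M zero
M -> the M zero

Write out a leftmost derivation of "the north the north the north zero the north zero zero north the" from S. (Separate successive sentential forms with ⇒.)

S ⇒ S north S ⇒ M north S ⇒ M M zero north S ⇒ the north M zero north S ⇒ the north M M zero zero north S ⇒ the north M M zero M zero zero north S ⇒ the north the north M zero M zero zero north S ⇒ the north the north the north zero M zero zero north S ⇒ the north the north the north zero the north zero zero north S ⇒ the north the north the north zero the north zero zero north the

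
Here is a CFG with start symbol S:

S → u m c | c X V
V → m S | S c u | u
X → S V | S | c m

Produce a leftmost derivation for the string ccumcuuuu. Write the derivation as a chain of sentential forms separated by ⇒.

S ⇒ cXV   [S → c X V]
cXV ⇒ cSVV   [X → S V]
cSVV ⇒ ccXVVV   [S → c X V]
ccXVVV ⇒ ccSVVVV   [X → S V]
ccSVVVV ⇒ ccumcVVVV   [S → u m c]
ccumcVVVV ⇒ ccumcuVVV   [V → u]
ccumcuVVV ⇒ ccumcuuVV   [V → u]
ccumcuuVV ⇒ ccumcuuuV   [V → u]
ccumcuuuV ⇒ ccumcuuuu   [V → u]

S⇒cXV⇒cSVV⇒ccXVVV⇒ccSVVVV⇒ccumcVVVV⇒ccumcuVVV⇒ccumcuuVV⇒ccumcuuuV⇒ccumcuuuu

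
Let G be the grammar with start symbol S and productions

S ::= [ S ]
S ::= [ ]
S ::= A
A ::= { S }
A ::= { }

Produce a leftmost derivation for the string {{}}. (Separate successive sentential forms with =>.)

S => A   [S ::= A]
A => {S}   [A ::= { S }]
{S} => {A}   [S ::= A]
{A} => {{}}   [A ::= { }]

S => A => {S} => {A} => {{}}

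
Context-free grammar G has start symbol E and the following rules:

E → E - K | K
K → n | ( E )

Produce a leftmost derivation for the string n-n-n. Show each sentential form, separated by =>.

E => E-K   [E → E - K]
E-K => E-K-K   [E → E - K]
E-K-K => K-K-K   [E → K]
K-K-K => n-K-K   [K → n]
n-K-K => n-n-K   [K → n]
n-n-K => n-n-n   [K → n]

E => E-K => E-K-K => K-K-K => n-K-K => n-n-K => n-n-n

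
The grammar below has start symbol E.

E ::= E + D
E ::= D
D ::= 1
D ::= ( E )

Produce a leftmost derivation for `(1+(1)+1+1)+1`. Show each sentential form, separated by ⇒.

E ⇒ E+D ⇒ D+D ⇒ (E)+D ⇒ (E+D)+D ⇒ (E+D+D)+D ⇒ (E+D+D+D)+D ⇒ (D+D+D+D)+D ⇒ (1+D+D+D)+D ⇒ (1+(E)+D+D)+D ⇒ (1+(D)+D+D)+D ⇒ (1+(1)+D+D)+D ⇒ (1+(1)+1+D)+D ⇒ (1+(1)+1+1)+D ⇒ (1+(1)+1+1)+1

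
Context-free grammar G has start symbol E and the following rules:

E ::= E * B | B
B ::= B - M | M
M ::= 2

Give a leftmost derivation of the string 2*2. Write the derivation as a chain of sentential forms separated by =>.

E => E*B   [E ::= E * B]
E*B => B*B   [E ::= B]
B*B => M*B   [B ::= M]
M*B => 2*B   [M ::= 2]
2*B => 2*M   [B ::= M]
2*M => 2*2   [M ::= 2]

E => E*B => B*B => M*B => 2*B => 2*M => 2*2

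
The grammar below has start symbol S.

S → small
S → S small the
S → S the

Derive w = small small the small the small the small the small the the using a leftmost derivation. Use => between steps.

S => S the => S small the the => S small the small the the => S small the small the small the the => S small the small the small the small the the => S small the small the small the small the small the the => small small the small the small the small the small the the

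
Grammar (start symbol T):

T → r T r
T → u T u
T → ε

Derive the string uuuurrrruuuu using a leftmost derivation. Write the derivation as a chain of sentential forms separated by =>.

T=>uTu=>uuTuu=>uuuTuuu=>uuuuTuuuu=>uuuurTruuuu=>uuuurrTrruuuu=>uuuurrrruuuu

T => uTu   [T → u T u]
uTu => uuTuu   [T → u T u]
uuTuu => uuuTuuu   [T → u T u]
uuuTuuu => uuuuTuuuu   [T → u T u]
uuuuTuuuu => uuuurTruuuu   [T → r T r]
uuuurTruuuu => uuuurrTrruuuu   [T → r T r]
uuuurrTrruuuu => uuuurrrruuuu   [T → ε]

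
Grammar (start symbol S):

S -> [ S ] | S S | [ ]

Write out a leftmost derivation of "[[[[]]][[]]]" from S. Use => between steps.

S=>[S]=>[SS]=>[[S]S]=>[[[S]]S]=>[[[[]]]S]=>[[[[]]][S]]=>[[[[]]][[]]]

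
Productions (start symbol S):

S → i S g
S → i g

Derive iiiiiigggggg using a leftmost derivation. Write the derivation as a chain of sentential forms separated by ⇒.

S ⇒ iSg   [S → i S g]
iSg ⇒ iiSgg   [S → i S g]
iiSgg ⇒ iiiSggg   [S → i S g]
iiiSggg ⇒ iiiiSgggg   [S → i S g]
iiiiSgggg ⇒ iiiiiSggggg   [S → i S g]
iiiiiSggggg ⇒ iiiiiigggggg   [S → i g]

S ⇒ iSg ⇒ iiSgg ⇒ iiiSggg ⇒ iiiiSgggg ⇒ iiiiiSggggg ⇒ iiiiiigggggg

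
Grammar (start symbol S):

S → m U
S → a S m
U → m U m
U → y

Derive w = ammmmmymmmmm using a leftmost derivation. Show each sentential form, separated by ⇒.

S ⇒ aSm ⇒ amUm ⇒ ammUmm ⇒ ammmUmmm ⇒ ammmmUmmmm ⇒ ammmmmUmmmmm ⇒ ammmmmymmmmm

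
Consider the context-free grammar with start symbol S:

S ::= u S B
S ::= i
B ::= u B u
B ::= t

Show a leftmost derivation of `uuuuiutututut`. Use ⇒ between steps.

S ⇒ uSB   [S ::= u S B]
uSB ⇒ uuSBB   [S ::= u S B]
uuSBB ⇒ uuuSBBB   [S ::= u S B]
uuuSBBB ⇒ uuuuSBBBB   [S ::= u S B]
uuuuSBBBB ⇒ uuuuiBBBB   [S ::= i]
uuuuiBBBB ⇒ uuuuiuBuBBB   [B ::= u B u]
uuuuiuBuBBB ⇒ uuuuiutuBBB   [B ::= t]
uuuuiutuBBB ⇒ uuuuiututBB   [B ::= t]
uuuuiututBB ⇒ uuuuiututuBuB   [B ::= u B u]
uuuuiututuBuB ⇒ uuuuiutututuB   [B ::= t]
uuuuiutututuB ⇒ uuuuiutututut   [B ::= t]

S ⇒ uSB ⇒ uuSBB ⇒ uuuSBBB ⇒ uuuuSBBBB ⇒ uuuuiBBBB ⇒ uuuuiuBuBBB ⇒ uuuuiutuBBB ⇒ uuuuiututBB ⇒ uuuuiututuBuB ⇒ uuuuiutututuB ⇒ uuuuiutututut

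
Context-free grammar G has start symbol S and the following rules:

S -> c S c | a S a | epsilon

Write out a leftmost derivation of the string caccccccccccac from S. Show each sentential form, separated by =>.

S => cSc   [S -> c S c]
cSc => caSac   [S -> a S a]
caSac => cacScac   [S -> c S c]
cacScac => caccSccac   [S -> c S c]
caccSccac => cacccScccac   [S -> c S c]
cacccScccac => caccccSccccac   [S -> c S c]
caccccSccccac => cacccccScccccac   [S -> c S c]
cacccccScccccac => caccccccccccac   [S -> epsilon]

S=>cSc=>caSac=>cacScac=>caccSccac=>cacccScccac=>caccccSccccac=>cacccccScccccac=>caccccccccccac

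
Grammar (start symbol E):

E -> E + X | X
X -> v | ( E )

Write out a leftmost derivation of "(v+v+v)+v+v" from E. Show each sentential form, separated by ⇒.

E ⇒ E+X   [E -> E + X]
E+X ⇒ E+X+X   [E -> E + X]
E+X+X ⇒ X+X+X   [E -> X]
X+X+X ⇒ (E)+X+X   [X -> ( E )]
(E)+X+X ⇒ (E+X)+X+X   [E -> E + X]
(E+X)+X+X ⇒ (E+X+X)+X+X   [E -> E + X]
(E+X+X)+X+X ⇒ (X+X+X)+X+X   [E -> X]
(X+X+X)+X+X ⇒ (v+X+X)+X+X   [X -> v]
(v+X+X)+X+X ⇒ (v+v+X)+X+X   [X -> v]
(v+v+X)+X+X ⇒ (v+v+v)+X+X   [X -> v]
(v+v+v)+X+X ⇒ (v+v+v)+v+X   [X -> v]
(v+v+v)+v+X ⇒ (v+v+v)+v+v   [X -> v]

E⇒E+X⇒E+X+X⇒X+X+X⇒(E)+X+X⇒(E+X)+X+X⇒(E+X+X)+X+X⇒(X+X+X)+X+X⇒(v+X+X)+X+X⇒(v+v+X)+X+X⇒(v+v+v)+X+X⇒(v+v+v)+v+X⇒(v+v+v)+v+v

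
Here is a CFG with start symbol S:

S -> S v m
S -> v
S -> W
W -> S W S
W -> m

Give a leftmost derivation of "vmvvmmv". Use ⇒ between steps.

S ⇒ W ⇒ SWS ⇒ SvmWS ⇒ WvmWS ⇒ SWSvmWS ⇒ vWSvmWS ⇒ vmSvmWS ⇒ vmvvmWS ⇒ vmvvmmS ⇒ vmvvmmv

S ⇒ W   [S -> W]
W ⇒ SWS   [W -> S W S]
SWS ⇒ SvmWS   [S -> S v m]
SvmWS ⇒ WvmWS   [S -> W]
WvmWS ⇒ SWSvmWS   [W -> S W S]
SWSvmWS ⇒ vWSvmWS   [S -> v]
vWSvmWS ⇒ vmSvmWS   [W -> m]
vmSvmWS ⇒ vmvvmWS   [S -> v]
vmvvmWS ⇒ vmvvmmS   [W -> m]
vmvvmmS ⇒ vmvvmmv   [S -> v]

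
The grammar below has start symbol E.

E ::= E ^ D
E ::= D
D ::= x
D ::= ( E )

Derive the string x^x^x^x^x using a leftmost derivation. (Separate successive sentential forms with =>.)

E => E^D => E^D^D => E^D^D^D => E^D^D^D^D => D^D^D^D^D => x^D^D^D^D => x^x^D^D^D => x^x^x^D^D => x^x^x^x^D => x^x^x^x^x

E => E^D   [E ::= E ^ D]
E^D => E^D^D   [E ::= E ^ D]
E^D^D => E^D^D^D   [E ::= E ^ D]
E^D^D^D => E^D^D^D^D   [E ::= E ^ D]
E^D^D^D^D => D^D^D^D^D   [E ::= D]
D^D^D^D^D => x^D^D^D^D   [D ::= x]
x^D^D^D^D => x^x^D^D^D   [D ::= x]
x^x^D^D^D => x^x^x^D^D   [D ::= x]
x^x^x^D^D => x^x^x^x^D   [D ::= x]
x^x^x^x^D => x^x^x^x^x   [D ::= x]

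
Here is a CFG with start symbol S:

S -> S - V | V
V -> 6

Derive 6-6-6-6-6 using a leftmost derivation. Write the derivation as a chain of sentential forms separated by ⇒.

S ⇒ S-V ⇒ S-V-V ⇒ S-V-V-V ⇒ S-V-V-V-V ⇒ V-V-V-V-V ⇒ 6-V-V-V-V ⇒ 6-6-V-V-V ⇒ 6-6-6-V-V ⇒ 6-6-6-6-V ⇒ 6-6-6-6-6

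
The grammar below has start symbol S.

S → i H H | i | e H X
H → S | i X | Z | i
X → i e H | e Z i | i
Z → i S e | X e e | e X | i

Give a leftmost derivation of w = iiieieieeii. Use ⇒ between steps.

S ⇒ iHH ⇒ iiXH ⇒ iiieHH ⇒ iiieiXH ⇒ iiieieZiH ⇒ iiieieXeeiH ⇒ iiieieieeiH ⇒ iiieieieeii

S ⇒ iHH   [S → i H H]
iHH ⇒ iiXH   [H → i X]
iiXH ⇒ iiieHH   [X → i e H]
iiieHH ⇒ iiieiXH   [H → i X]
iiieiXH ⇒ iiieieZiH   [X → e Z i]
iiieieZiH ⇒ iiieieXeeiH   [Z → X e e]
iiieieXeeiH ⇒ iiieieieeiH   [X → i]
iiieieieeiH ⇒ iiieieieeii   [H → i]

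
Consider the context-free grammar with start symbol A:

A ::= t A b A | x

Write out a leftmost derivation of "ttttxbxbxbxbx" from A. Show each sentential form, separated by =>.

A => tAbA   [A ::= t A b A]
tAbA => ttAbAbA   [A ::= t A b A]
ttAbAbA => tttAbAbAbA   [A ::= t A b A]
tttAbAbAbA => ttttAbAbAbAbA   [A ::= t A b A]
ttttAbAbAbAbA => ttttxbAbAbAbA   [A ::= x]
ttttxbAbAbAbA => ttttxbxbAbAbA   [A ::= x]
ttttxbxbAbAbA => ttttxbxbxbAbA   [A ::= x]
ttttxbxbxbAbA => ttttxbxbxbxbA   [A ::= x]
ttttxbxbxbxbA => ttttxbxbxbxbx   [A ::= x]

A => tAbA => ttAbAbA => tttAbAbAbA => ttttAbAbAbAbA => ttttxbAbAbAbA => ttttxbxbAbAbA => ttttxbxbxbAbA => ttttxbxbxbxbA => ttttxbxbxbxbx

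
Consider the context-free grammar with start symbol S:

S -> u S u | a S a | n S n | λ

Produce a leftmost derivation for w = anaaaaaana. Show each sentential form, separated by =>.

S => aSa => anSna => anaSana => anaaSaana => anaaaSaaana => anaaaaaana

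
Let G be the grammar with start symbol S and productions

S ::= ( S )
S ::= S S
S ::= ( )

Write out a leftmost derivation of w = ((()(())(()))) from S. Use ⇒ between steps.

S ⇒ (S) ⇒ ((S)) ⇒ ((SS)) ⇒ ((SSS)) ⇒ ((()SS)) ⇒ ((()(S)S)) ⇒ ((()(())S)) ⇒ ((()(())(S))) ⇒ ((()(())(())))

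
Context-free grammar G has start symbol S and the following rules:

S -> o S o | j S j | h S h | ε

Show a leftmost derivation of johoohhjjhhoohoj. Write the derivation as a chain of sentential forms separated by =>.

S => jSj => joSoj => johShoj => johoSohoj => johooSoohoj => johoohShoohoj => johoohhShhoohoj => johoohhjSjhhoohoj => johoohhjjhhoohoj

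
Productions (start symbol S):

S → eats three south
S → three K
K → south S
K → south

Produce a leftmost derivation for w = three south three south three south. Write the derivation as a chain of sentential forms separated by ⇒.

S ⇒ three K   [S → three K]
three K ⇒ three south S   [K → south S]
three south S ⇒ three south three K   [S → three K]
three south three K ⇒ three south three south S   [K → south S]
three south three south S ⇒ three south three south three K   [S → three K]
three south three south three K ⇒ three south three south three south   [K → south]

S ⇒ three K ⇒ three south S ⇒ three south three K ⇒ three south three south S ⇒ three south three south three K ⇒ three south three south three south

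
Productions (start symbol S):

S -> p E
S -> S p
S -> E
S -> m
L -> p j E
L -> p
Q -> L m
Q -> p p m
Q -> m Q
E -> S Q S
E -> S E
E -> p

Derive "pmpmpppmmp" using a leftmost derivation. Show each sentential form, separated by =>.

S=>Sp=>Ep=>SQSp=>pEQSp=>pSQSQSp=>pmQSQSp=>pmLmSQSp=>pmpmSQSp=>pmpmEQSp=>pmpmpQSp=>pmpmpppmSp=>pmpmpppmmp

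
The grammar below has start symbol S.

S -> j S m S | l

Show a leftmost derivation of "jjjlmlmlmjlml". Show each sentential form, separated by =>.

S => jSmS => jjSmSmS => jjjSmSmSmS => jjjlmSmSmS => jjjlmlmSmS => jjjlmlmlmS => jjjlmlmlmjSmS => jjjlmlmlmjlmS => jjjlmlmlmjlml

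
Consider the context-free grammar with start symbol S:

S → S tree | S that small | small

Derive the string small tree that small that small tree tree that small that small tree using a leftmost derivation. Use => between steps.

S => S tree   [S → S tree]
S tree => S that small tree   [S → S that small]
S that small tree => S that small that small tree   [S → S that small]
S that small that small tree => S tree that small that small tree   [S → S tree]
S tree that small that small tree => S tree tree that small that small tree   [S → S tree]
S tree tree that small that small tree => S that small tree tree that small that small tree   [S → S that small]
S that small tree tree that small that small tree => S that small that small tree tree that small that small tree   [S → S that small]
S that small that small tree tree that small that small tree => S tree that small that small tree tree that small that small tree   [S → S tree]
S tree that small that small tree tree that small that small tree => small tree that small that small tree tree that small that small tree   [S → small]

S => S tree => S that small tree => S that small that small tree => S tree that small that small tree => S tree tree that small that small tree => S that small tree tree that small that small tree => S that small that small tree tree that small that small tree => S tree that small that small tree tree that small that small tree => small tree that small that small tree tree that small that small tree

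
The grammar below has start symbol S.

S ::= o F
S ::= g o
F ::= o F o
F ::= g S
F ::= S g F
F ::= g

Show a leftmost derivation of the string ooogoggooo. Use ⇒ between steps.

S⇒oF⇒ooFo⇒oooFoo⇒ooogSoo⇒ooogoFoo⇒ooogogSoo⇒ooogoggooo

S ⇒ oF   [S ::= o F]
oF ⇒ ooFo   [F ::= o F o]
ooFo ⇒ oooFoo   [F ::= o F o]
oooFoo ⇒ ooogSoo   [F ::= g S]
ooogSoo ⇒ ooogoFoo   [S ::= o F]
ooogoFoo ⇒ ooogogSoo   [F ::= g S]
ooogogSoo ⇒ ooogoggooo   [S ::= g o]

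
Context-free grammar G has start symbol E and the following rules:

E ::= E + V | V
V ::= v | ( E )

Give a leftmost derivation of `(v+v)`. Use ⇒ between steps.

E ⇒ V ⇒ (E) ⇒ (E+V) ⇒ (V+V) ⇒ (v+V) ⇒ (v+v)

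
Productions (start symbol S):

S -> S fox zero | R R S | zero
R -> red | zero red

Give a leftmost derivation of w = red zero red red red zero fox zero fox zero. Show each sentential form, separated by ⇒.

S ⇒ S fox zero ⇒ R R S fox zero ⇒ red R S fox zero ⇒ red zero red S fox zero ⇒ red zero red R R S fox zero ⇒ red zero red red R S fox zero ⇒ red zero red red red S fox zero ⇒ red zero red red red S fox zero fox zero ⇒ red zero red red red zero fox zero fox zero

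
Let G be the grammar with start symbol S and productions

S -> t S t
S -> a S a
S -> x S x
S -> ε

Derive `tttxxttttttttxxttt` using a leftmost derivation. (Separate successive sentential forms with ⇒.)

S ⇒ tSt   [S -> t S t]
tSt ⇒ ttStt   [S -> t S t]
ttStt ⇒ tttSttt   [S -> t S t]
tttSttt ⇒ tttxSxttt   [S -> x S x]
tttxSxttt ⇒ tttxxSxxttt   [S -> x S x]
tttxxSxxttt ⇒ tttxxtStxxttt   [S -> t S t]
tttxxtStxxttt ⇒ tttxxttSttxxttt   [S -> t S t]
tttxxttSttxxttt ⇒ tttxxtttStttxxttt   [S -> t S t]
tttxxtttStttxxttt ⇒ tttxxttttSttttxxttt   [S -> t S t]
tttxxttttSttttxxttt ⇒ tttxxttttttttxxttt   [S -> ε]

S ⇒ tSt ⇒ ttStt ⇒ tttSttt ⇒ tttxSxttt ⇒ tttxxSxxttt ⇒ tttxxtStxxttt ⇒ tttxxttSttxxttt ⇒ tttxxtttStttxxttt ⇒ tttxxttttSttttxxttt ⇒ tttxxttttttttxxttt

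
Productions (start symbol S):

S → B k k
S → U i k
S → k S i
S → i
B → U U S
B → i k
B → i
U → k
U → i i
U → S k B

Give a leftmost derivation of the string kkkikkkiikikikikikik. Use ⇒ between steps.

S ⇒ Uik   [S → U i k]
Uik ⇒ SkBik   [U → S k B]
SkBik ⇒ kSikBik   [S → k S i]
kSikBik ⇒ kUikikBik   [S → U i k]
kUikikBik ⇒ kSkBikikBik   [U → S k B]
kSkBikikBik ⇒ kkSikBikikBik   [S → k S i]
kkSikBikikBik ⇒ kkkSiikBikikBik   [S → k S i]
kkkSiikBikikBik ⇒ kkkBkkiikBikikBik   [S → B k k]
kkkBkkiikBikikBik ⇒ kkkikkkiikBikikBik   [B → i k]
kkkikkkiikBikikBik ⇒ kkkikkkiikikikikBik   [B → i k]
kkkikkkiikikikikBik ⇒ kkkikkkiikikikikikik   [B → i k]

S⇒Uik⇒SkBik⇒kSikBik⇒kUikikBik⇒kSkBikikBik⇒kkSikBikikBik⇒kkkSiikBikikBik⇒kkkBkkiikBikikBik⇒kkkikkkiikBikikBik⇒kkkikkkiikikikikBik⇒kkkikkkiikikikikikik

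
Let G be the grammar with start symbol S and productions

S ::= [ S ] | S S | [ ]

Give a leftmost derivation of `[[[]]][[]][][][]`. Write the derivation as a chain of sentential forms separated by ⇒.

S ⇒ SS ⇒ SSS ⇒ [S]SS ⇒ [[S]]SS ⇒ [[[]]]SS ⇒ [[[]]]SSS ⇒ [[[]]][S]SS ⇒ [[[]]][[]]SS ⇒ [[[]]][[]][]S ⇒ [[[]]][[]][]SS ⇒ [[[]]][[]][][]S ⇒ [[[]]][[]][][][]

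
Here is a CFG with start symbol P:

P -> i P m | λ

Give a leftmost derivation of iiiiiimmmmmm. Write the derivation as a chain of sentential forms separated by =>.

P => iPm   [P -> i P m]
iPm => iiPmm   [P -> i P m]
iiPmm => iiiPmmm   [P -> i P m]
iiiPmmm => iiiiPmmmm   [P -> i P m]
iiiiPmmmm => iiiiiPmmmmm   [P -> i P m]
iiiiiPmmmmm => iiiiiiPmmmmmm   [P -> i P m]
iiiiiiPmmmmmm => iiiiiimmmmmm   [P -> λ]

P=>iPm=>iiPmm=>iiiPmmm=>iiiiPmmmm=>iiiiiPmmmmm=>iiiiiiPmmmmmm=>iiiiiimmmmmm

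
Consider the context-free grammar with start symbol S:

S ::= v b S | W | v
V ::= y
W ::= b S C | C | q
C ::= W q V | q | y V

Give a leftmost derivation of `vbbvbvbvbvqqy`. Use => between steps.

S => vbS => vbW => vbbSC => vbbvbSC => vbbvbvbSC => vbbvbvbvbSC => vbbvbvbvbvC => vbbvbvbvbvWqV => vbbvbvbvbvqqV => vbbvbvbvbvqqy

S => vbS   [S ::= v b S]
vbS => vbW   [S ::= W]
vbW => vbbSC   [W ::= b S C]
vbbSC => vbbvbSC   [S ::= v b S]
vbbvbSC => vbbvbvbSC   [S ::= v b S]
vbbvbvbSC => vbbvbvbvbSC   [S ::= v b S]
vbbvbvbvbSC => vbbvbvbvbvC   [S ::= v]
vbbvbvbvbvC => vbbvbvbvbvWqV   [C ::= W q V]
vbbvbvbvbvWqV => vbbvbvbvbvqqV   [W ::= q]
vbbvbvbvbvqqV => vbbvbvbvbvqqy   [V ::= y]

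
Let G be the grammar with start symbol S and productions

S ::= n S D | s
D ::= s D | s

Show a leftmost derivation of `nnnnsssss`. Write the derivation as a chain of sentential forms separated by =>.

S => nSD => nnSDD => nnnSDDD => nnnnSDDDD => nnnnsDDDD => nnnnssDDD => nnnnsssDD => nnnnssssD => nnnnsssss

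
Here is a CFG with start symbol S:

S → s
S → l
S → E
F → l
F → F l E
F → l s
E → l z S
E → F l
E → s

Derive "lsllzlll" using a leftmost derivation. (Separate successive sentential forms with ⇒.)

S ⇒ E ⇒ Fl ⇒ FlEl ⇒ lslEl ⇒ lsllzSl ⇒ lsllzEl ⇒ lsllzFll ⇒ lsllzlll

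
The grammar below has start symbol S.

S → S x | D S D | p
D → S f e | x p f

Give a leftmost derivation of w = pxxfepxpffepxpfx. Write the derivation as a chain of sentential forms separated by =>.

S => Sx   [S → S x]
Sx => DSDx   [S → D S D]
DSDx => SfeSDx   [D → S f e]
SfeSDx => DSDfeSDx   [S → D S D]
DSDfeSDx => SfeSDfeSDx   [D → S f e]
SfeSDfeSDx => SxfeSDfeSDx   [S → S x]
SxfeSDfeSDx => SxxfeSDfeSDx   [S → S x]
SxxfeSDfeSDx => pxxfeSDfeSDx   [S → p]
pxxfeSDfeSDx => pxxfepDfeSDx   [S → p]
pxxfepDfeSDx => pxxfepxpffeSDx   [D → x p f]
pxxfepxpffeSDx => pxxfepxpffepDx   [S → p]
pxxfepxpffepDx => pxxfepxpffepxpfx   [D → x p f]

S => Sx => DSDx => SfeSDx => DSDfeSDx => SfeSDfeSDx => SxfeSDfeSDx => SxxfeSDfeSDx => pxxfeSDfeSDx => pxxfepDfeSDx => pxxfepxpffeSDx => pxxfepxpffepDx => pxxfepxpffepxpfx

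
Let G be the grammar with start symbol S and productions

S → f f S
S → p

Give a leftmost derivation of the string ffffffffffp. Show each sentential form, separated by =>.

S => ffS   [S → f f S]
ffS => ffffS   [S → f f S]
ffffS => ffffffS   [S → f f S]
ffffffS => ffffffffS   [S → f f S]
ffffffffS => ffffffffffS   [S → f f S]
ffffffffffS => ffffffffffp   [S → p]

S => ffS => ffffS => ffffffS => ffffffffS => ffffffffffS => ffffffffffp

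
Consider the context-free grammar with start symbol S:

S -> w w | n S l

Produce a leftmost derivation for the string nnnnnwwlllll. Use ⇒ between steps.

S ⇒ nSl ⇒ nnSll ⇒ nnnSlll ⇒ nnnnSllll ⇒ nnnnnSlllll ⇒ nnnnnwwlllll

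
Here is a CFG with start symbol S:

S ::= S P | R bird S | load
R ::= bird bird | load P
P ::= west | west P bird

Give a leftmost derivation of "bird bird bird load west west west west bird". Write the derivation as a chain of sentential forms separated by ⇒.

S ⇒ S P ⇒ S P P ⇒ S P P P ⇒ R bird S P P P ⇒ bird bird bird S P P P ⇒ bird bird bird load P P P ⇒ bird bird bird load west P P ⇒ bird bird bird load west west P ⇒ bird bird bird load west west west P bird ⇒ bird bird bird load west west west west bird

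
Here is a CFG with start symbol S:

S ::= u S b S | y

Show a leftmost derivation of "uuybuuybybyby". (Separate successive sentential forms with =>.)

S => uSbS => uuSbSbS => uuybSbS => uuybuSbSbS => uuybuuSbSbSbS => uuybuuybSbSbS => uuybuuybybSbS => uuybuuybybybS => uuybuuybybyby

S => uSbS   [S ::= u S b S]
uSbS => uuSbSbS   [S ::= u S b S]
uuSbSbS => uuybSbS   [S ::= y]
uuybSbS => uuybuSbSbS   [S ::= u S b S]
uuybuSbSbS => uuybuuSbSbSbS   [S ::= u S b S]
uuybuuSbSbSbS => uuybuuybSbSbS   [S ::= y]
uuybuuybSbSbS => uuybuuybybSbS   [S ::= y]
uuybuuybybSbS => uuybuuybybybS   [S ::= y]
uuybuuybybybS => uuybuuybybyby   [S ::= y]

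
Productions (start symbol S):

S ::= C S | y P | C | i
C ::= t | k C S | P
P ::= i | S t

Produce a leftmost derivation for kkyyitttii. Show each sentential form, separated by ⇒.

S ⇒ C   [S ::= C]
C ⇒ kCS   [C ::= k C S]
kCS ⇒ kkCSS   [C ::= k C S]
kkCSS ⇒ kkPSS   [C ::= P]
kkPSS ⇒ kkStSS   [P ::= S t]
kkStSS ⇒ kkyPtSS   [S ::= y P]
kkyPtSS ⇒ kkySttSS   [P ::= S t]
kkySttSS ⇒ kkyyPttSS   [S ::= y P]
kkyyPttSS ⇒ kkyyStttSS   [P ::= S t]
kkyyStttSS ⇒ kkyyitttSS   [S ::= i]
kkyyitttSS ⇒ kkyyitttiS   [S ::= i]
kkyyitttiS ⇒ kkyyitttii   [S ::= i]

S ⇒ C ⇒ kCS ⇒ kkCSS ⇒ kkPSS ⇒ kkStSS ⇒ kkyPtSS ⇒ kkySttSS ⇒ kkyyPttSS ⇒ kkyyStttSS ⇒ kkyyitttSS ⇒ kkyyitttiS ⇒ kkyyitttii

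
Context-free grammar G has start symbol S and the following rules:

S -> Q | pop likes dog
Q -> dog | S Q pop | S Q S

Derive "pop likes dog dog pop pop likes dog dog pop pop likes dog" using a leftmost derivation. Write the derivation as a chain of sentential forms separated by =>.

S => Q   [S -> Q]
Q => S Q S   [Q -> S Q S]
S Q S => Q Q S   [S -> Q]
Q Q S => S Q pop Q S   [Q -> S Q pop]
S Q pop Q S => pop likes dog Q pop Q S   [S -> pop likes dog]
pop likes dog Q pop Q S => pop likes dog dog pop Q S   [Q -> dog]
pop likes dog dog pop Q S => pop likes dog dog pop S Q pop S   [Q -> S Q pop]
pop likes dog dog pop S Q pop S => pop likes dog dog pop pop likes dog Q pop S   [S -> pop likes dog]
pop likes dog dog pop pop likes dog Q pop S => pop likes dog dog pop pop likes dog dog pop S   [Q -> dog]
pop likes dog dog pop pop likes dog dog pop S => pop likes dog dog pop pop likes dog dog pop pop likes dog   [S -> pop likes dog]

S => Q => S Q S => Q Q S => S Q pop Q S => pop likes dog Q pop Q S => pop likes dog dog pop Q S => pop likes dog dog pop S Q pop S => pop likes dog dog pop pop likes dog Q pop S => pop likes dog dog pop pop likes dog dog pop S => pop likes dog dog pop pop likes dog dog pop pop likes dog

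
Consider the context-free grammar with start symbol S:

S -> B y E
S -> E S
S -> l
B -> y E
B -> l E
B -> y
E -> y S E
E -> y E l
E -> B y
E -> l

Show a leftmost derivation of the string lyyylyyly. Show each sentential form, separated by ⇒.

S ⇒ ByE ⇒ lEyE ⇒ lyElyE ⇒ lyBylyE ⇒ lyyylyE ⇒ lyyylyBy ⇒ lyyylyyEy ⇒ lyyylyyly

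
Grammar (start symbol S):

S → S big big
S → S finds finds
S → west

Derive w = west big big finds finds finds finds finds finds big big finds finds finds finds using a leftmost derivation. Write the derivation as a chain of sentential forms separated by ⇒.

S ⇒ S finds finds ⇒ S finds finds finds finds ⇒ S big big finds finds finds finds ⇒ S finds finds big big finds finds finds finds ⇒ S finds finds finds finds big big finds finds finds finds ⇒ S finds finds finds finds finds finds big big finds finds finds finds ⇒ S big big finds finds finds finds finds finds big big finds finds finds finds ⇒ west big big finds finds finds finds finds finds big big finds finds finds finds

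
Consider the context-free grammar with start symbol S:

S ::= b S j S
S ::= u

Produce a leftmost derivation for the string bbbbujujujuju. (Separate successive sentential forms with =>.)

S => bSjS => bbSjSjS => bbbSjSjSjS => bbbbSjSjSjSjS => bbbbujSjSjSjS => bbbbujujSjSjS => bbbbujujujSjS => bbbbujujujujS => bbbbujujujuju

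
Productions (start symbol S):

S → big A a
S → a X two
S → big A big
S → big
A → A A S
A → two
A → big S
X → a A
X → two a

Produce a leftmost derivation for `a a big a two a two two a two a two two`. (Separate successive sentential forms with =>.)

S => a X two => a a A two => a a A A S two => a a big S A S two => a a big a X two A S two => a a big a two a two A S two => a a big a two a two two S two => a a big a two a two two a X two two => a a big a two a two two a two a two two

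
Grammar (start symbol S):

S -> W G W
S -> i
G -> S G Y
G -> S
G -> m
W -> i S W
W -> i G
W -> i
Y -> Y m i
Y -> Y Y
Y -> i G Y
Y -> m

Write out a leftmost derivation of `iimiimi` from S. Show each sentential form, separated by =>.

S => WGW   [S -> W G W]
WGW => iSWGW   [W -> i S W]
iSWGW => iWGWWGW   [S -> W G W]
iWGWWGW => iiGWWGW   [W -> i]
iiGWWGW => iimWWGW   [G -> m]
iimWWGW => iimiWGW   [W -> i]
iimiWGW => iimiiGW   [W -> i]
iimiiGW => iimiimW   [G -> m]
iimiimW => iimiimi   [W -> i]

S => WGW => iSWGW => iWGWWGW => iiGWWGW => iimWWGW => iimiWGW => iimiiGW => iimiimW => iimiimi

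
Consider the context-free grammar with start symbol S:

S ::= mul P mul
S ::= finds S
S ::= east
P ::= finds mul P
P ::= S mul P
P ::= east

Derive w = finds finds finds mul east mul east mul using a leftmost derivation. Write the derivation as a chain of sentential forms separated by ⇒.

S ⇒ finds S   [S ::= finds S]
finds S ⇒ finds finds S   [S ::= finds S]
finds finds S ⇒ finds finds finds S   [S ::= finds S]
finds finds finds S ⇒ finds finds finds mul P mul   [S ::= mul P mul]
finds finds finds mul P mul ⇒ finds finds finds mul S mul P mul   [P ::= S mul P]
finds finds finds mul S mul P mul ⇒ finds finds finds mul east mul P mul   [S ::= east]
finds finds finds mul east mul P mul ⇒ finds finds finds mul east mul east mul   [P ::= east]

S ⇒ finds S ⇒ finds finds S ⇒ finds finds finds S ⇒ finds finds finds mul P mul ⇒ finds finds finds mul S mul P mul ⇒ finds finds finds mul east mul P mul ⇒ finds finds finds mul east mul east mul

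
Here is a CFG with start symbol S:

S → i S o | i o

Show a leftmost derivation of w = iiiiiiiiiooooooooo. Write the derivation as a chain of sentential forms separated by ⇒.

S⇒iSo⇒iiSoo⇒iiiSooo⇒iiiiSoooo⇒iiiiiSooooo⇒iiiiiiSoooooo⇒iiiiiiiSooooooo⇒iiiiiiiiSoooooooo⇒iiiiiiiiiooooooooo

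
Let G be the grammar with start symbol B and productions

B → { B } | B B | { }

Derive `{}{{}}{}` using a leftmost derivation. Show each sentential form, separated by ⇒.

B ⇒ BB   [B → B B]
BB ⇒ {}B   [B → { }]
{}B ⇒ {}BB   [B → B B]
{}BB ⇒ {}{B}B   [B → { B }]
{}{B}B ⇒ {}{{}}B   [B → { }]
{}{{}}B ⇒ {}{{}}{}   [B → { }]

B⇒BB⇒{}B⇒{}BB⇒{}{B}B⇒{}{{}}B⇒{}{{}}{}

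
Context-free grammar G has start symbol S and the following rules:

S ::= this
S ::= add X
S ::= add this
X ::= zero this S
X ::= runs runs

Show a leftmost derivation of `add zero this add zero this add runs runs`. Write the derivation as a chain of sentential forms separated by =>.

S => add X   [S ::= add X]
add X => add zero this S   [X ::= zero this S]
add zero this S => add zero this add X   [S ::= add X]
add zero this add X => add zero this add zero this S   [X ::= zero this S]
add zero this add zero this S => add zero this add zero this add X   [S ::= add X]
add zero this add zero this add X => add zero this add zero this add runs runs   [X ::= runs runs]

S => add X => add zero this S => add zero this add X => add zero this add zero this S => add zero this add zero this add X => add zero this add zero this add runs runs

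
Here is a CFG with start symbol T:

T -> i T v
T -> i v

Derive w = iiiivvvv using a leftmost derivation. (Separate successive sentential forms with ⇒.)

T ⇒ iTv ⇒ iiTvv ⇒ iiiTvvv ⇒ iiiivvvv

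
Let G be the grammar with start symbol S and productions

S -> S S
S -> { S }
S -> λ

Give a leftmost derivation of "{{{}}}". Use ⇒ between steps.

S ⇒ SS ⇒ SSS ⇒ {S}SS ⇒ {SS}SS ⇒ {{S}S}SS ⇒ {{{S}}S}SS ⇒ {{{}}S}SS ⇒ {{{}}}SS ⇒ {{{}}}S ⇒ {{{}}}

S ⇒ SS   [S -> S S]
SS ⇒ SSS   [S -> S S]
SSS ⇒ {S}SS   [S -> { S }]
{S}SS ⇒ {SS}SS   [S -> S S]
{SS}SS ⇒ {{S}S}SS   [S -> { S }]
{{S}S}SS ⇒ {{{S}}S}SS   [S -> { S }]
{{{S}}S}SS ⇒ {{{}}S}SS   [S -> λ]
{{{}}S}SS ⇒ {{{}}}SS   [S -> λ]
{{{}}}SS ⇒ {{{}}}S   [S -> λ]
{{{}}}S ⇒ {{{}}}   [S -> λ]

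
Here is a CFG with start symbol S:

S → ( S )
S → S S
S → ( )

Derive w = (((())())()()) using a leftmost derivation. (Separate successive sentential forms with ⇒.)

S ⇒ (S) ⇒ (SS) ⇒ (SSS) ⇒ ((S)SS) ⇒ ((SS)SS) ⇒ (((S)S)SS) ⇒ (((())S)SS) ⇒ (((())())SS) ⇒ (((())())()S) ⇒ (((())())()())

S ⇒ (S)   [S → ( S )]
(S) ⇒ (SS)   [S → S S]
(SS) ⇒ (SSS)   [S → S S]
(SSS) ⇒ ((S)SS)   [S → ( S )]
((S)SS) ⇒ ((SS)SS)   [S → S S]
((SS)SS) ⇒ (((S)S)SS)   [S → ( S )]
(((S)S)SS) ⇒ (((())S)SS)   [S → ( )]
(((())S)SS) ⇒ (((())())SS)   [S → ( )]
(((())())SS) ⇒ (((())())()S)   [S → ( )]
(((())())()S) ⇒ (((())())()())   [S → ( )]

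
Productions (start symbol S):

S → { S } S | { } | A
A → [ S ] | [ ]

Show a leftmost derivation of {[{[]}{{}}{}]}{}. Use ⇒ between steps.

S ⇒ {S}S ⇒ {A}S ⇒ {[S]}S ⇒ {[{S}S]}S ⇒ {[{A}S]}S ⇒ {[{[]}S]}S ⇒ {[{[]}{S}S]}S ⇒ {[{[]}{{}}S]}S ⇒ {[{[]}{{}}{}]}S ⇒ {[{[]}{{}}{}]}{}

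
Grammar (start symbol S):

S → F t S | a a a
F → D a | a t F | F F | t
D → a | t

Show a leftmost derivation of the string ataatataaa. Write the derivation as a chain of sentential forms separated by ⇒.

S ⇒ FtS   [S → F t S]
FtS ⇒ atFtS   [F → a t F]
atFtS ⇒ atFFtS   [F → F F]
atFFtS ⇒ atDaFtS   [F → D a]
atDaFtS ⇒ ataaFtS   [D → a]
ataaFtS ⇒ ataaDatS   [F → D a]
ataaDatS ⇒ ataatatS   [D → t]
ataatatS ⇒ ataatataaa   [S → a a a]

S⇒FtS⇒atFtS⇒atFFtS⇒atDaFtS⇒ataaFtS⇒ataaDatS⇒ataatatS⇒ataatataaa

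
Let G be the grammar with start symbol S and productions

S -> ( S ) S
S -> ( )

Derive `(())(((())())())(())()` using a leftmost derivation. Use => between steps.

S => (S)S => (())S => (())(S)S => (())((S)S)S => (())(((S)S)S)S => (())(((())S)S)S => (())(((())())S)S => (())(((())())())S => (())(((())())())(S)S => (())(((())())())(())S => (())(((())())())(())()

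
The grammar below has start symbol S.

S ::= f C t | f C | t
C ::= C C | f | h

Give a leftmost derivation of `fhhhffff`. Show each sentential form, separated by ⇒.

S⇒fC⇒fCC⇒fCCC⇒fhCC⇒fhCCC⇒fhhCC⇒fhhCCC⇒fhhCCCC⇒fhhhCCC⇒fhhhfCC⇒fhhhfCCC⇒fhhhffCC⇒fhhhfffC⇒fhhhffff

S ⇒ fC   [S ::= f C]
fC ⇒ fCC   [C ::= C C]
fCC ⇒ fCCC   [C ::= C C]
fCCC ⇒ fhCC   [C ::= h]
fhCC ⇒ fhCCC   [C ::= C C]
fhCCC ⇒ fhhCC   [C ::= h]
fhhCC ⇒ fhhCCC   [C ::= C C]
fhhCCC ⇒ fhhCCCC   [C ::= C C]
fhhCCCC ⇒ fhhhCCC   [C ::= h]
fhhhCCC ⇒ fhhhfCC   [C ::= f]
fhhhfCC ⇒ fhhhfCCC   [C ::= C C]
fhhhfCCC ⇒ fhhhffCC   [C ::= f]
fhhhffCC ⇒ fhhhfffC   [C ::= f]
fhhhfffC ⇒ fhhhffff   [C ::= f]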